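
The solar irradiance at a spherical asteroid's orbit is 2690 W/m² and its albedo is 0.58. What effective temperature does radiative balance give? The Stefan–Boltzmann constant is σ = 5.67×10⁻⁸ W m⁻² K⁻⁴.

T ≈ 266 K

Power absorbed = (1−a)S·πR²; power emitted = 4πR²σT⁴. Equating and cancelling πR²:
T = ((1−a)S / 4σ)^(1/4) = (1130 / (4 × 5.67×10⁻⁸))^(1/4) = (4.98×10^9)^(1/4).
T = 266 K.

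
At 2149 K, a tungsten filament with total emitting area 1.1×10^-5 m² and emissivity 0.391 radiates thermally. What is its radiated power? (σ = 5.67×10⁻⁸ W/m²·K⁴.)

Stefan–Boltzmann: P = εσAT⁴ = 0.391 × 5.67×10⁻⁸ × 1.10×10^-5 × (2149)⁴ = 0.391 × 5.67×10⁻⁸ × 1.10×10^-5 × 2.13×10^13.
P = 5.20 W.

P ≈ 5.20 W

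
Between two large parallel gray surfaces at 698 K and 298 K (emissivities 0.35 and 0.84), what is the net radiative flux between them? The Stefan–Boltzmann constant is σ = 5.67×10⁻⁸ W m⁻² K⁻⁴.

q ≈ 4270 W/m²

For two large parallel gray plates, q = σ(T₁⁴ − T₂⁴) / (1/ε₁ + 1/ε₂ − 1).
1/ε₁ + 1/ε₂ − 1 = 1/0.35 + 1/0.84 − 1 = 3.048.
T₁⁴ − T₂⁴ = 2.37×10^11 − 7.89×10^9 = 2.29×10^11 K⁴.
q = 5.67×10⁻⁸ × 2.29×10^11 / 3.048 = 4270 W/m².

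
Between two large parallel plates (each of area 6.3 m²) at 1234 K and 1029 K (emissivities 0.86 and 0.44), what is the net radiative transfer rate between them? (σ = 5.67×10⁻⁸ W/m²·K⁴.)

Q ≈ 1.76×10^5 W

For two large parallel gray plates, q = σ(T₁⁴ − T₂⁴) / (1/ε₁ + 1/ε₂ − 1).
1/ε₁ + 1/ε₂ − 1 = 1/0.86 + 1/0.44 − 1 = 2.436.
T₁⁴ − T₂⁴ = 2.32×10^12 − 1.12×10^12 = 1.20×10^12 K⁴.
q = 5.67×10⁻⁸ × 1.20×10^12 / 2.436 = 27900 W/m².
Q = q·A = 27900 × 6.3 = 1.76×10^5 W.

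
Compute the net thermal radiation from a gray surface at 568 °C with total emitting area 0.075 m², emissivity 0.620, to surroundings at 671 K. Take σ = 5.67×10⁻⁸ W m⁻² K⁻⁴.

Q ≈ 784 W

Convert: 568 °C = 841 K.
Q = εσA(T⁴ − T_s⁴). T⁴ − T_s⁴ = (841)⁴ − (671)⁴ = 5.00×10^11 − 2.03×10^11 = 2.98×10^11 K⁴.
Q = 0.620 × 5.67×10⁻⁸ × 0.0750 × 2.98×10^11 = 784 W.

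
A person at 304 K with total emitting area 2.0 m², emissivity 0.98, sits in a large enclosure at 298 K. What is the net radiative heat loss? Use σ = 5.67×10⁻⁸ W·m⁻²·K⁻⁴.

Q = εσA(T⁴ − T_s⁴). T⁴ − T_s⁴ = (304)⁴ − (298)⁴ = 8.54×10^9 − 7.89×10^9 = 6.55×10^8 K⁴.
Q = 0.98 × 5.67×10⁻⁸ × 2.00 × 6.55×10^8 = 72.7 W.

Q ≈ 72.7 W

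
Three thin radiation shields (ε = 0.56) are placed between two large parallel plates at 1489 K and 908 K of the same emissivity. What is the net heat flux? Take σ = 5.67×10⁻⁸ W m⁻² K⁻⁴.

Each of the 4 gaps contributes resistance (2/ε − 1) = 2/0.56 − 1 = 2.571; total = 10.29.
q = σ(T₁⁴ − T₂⁴) / 10.29 = 5.67×10⁻⁸ × 4.24×10^12 / 10.29 = 23400 W/m².

q ≈ 23400 W/m²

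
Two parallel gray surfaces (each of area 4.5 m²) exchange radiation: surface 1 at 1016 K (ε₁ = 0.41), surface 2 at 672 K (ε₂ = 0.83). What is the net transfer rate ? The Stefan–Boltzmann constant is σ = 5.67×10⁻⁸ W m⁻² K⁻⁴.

For two large parallel gray plates, q = σ(T₁⁴ − T₂⁴) / (1/ε₁ + 1/ε₂ − 1).
1/ε₁ + 1/ε₂ − 1 = 1/0.41 + 1/0.83 − 1 = 2.644.
T₁⁴ − T₂⁴ = 1.07×10^12 − 2.04×10^11 = 8.62×10^11 K⁴.
q = 5.67×10⁻⁸ × 8.62×10^11 / 2.644 = 18500 W/m².
Q = q·A = 18500 × 4.5 = 83200 W.

Q ≈ 83200 W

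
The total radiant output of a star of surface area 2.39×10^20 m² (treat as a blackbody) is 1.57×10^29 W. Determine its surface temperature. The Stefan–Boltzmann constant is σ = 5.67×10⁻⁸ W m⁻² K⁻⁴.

From P = σAT⁴, T = (P / σA)^(1/4) = (1.57×10^29 / (5.67×10⁻⁸ × 2.39×10^20))^(1/4).
T = (1.16×10^16)^(1/4) = 10400 K.

T ≈ 10400 K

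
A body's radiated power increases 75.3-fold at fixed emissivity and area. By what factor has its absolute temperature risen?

factor ≈ 2.95

P ∝ T⁴ ⇒ T ∝ P^(1/4), so T scales by (75.3)^(1/4) = 2.95.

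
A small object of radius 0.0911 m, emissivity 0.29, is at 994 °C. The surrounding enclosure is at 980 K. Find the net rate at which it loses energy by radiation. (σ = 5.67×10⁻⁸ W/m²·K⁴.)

Q ≈ 2840 W

A = 4πr² = 4π × (0.0911)² = 0.104 m².
Convert: 994 °C = 1267 K.
Q = εσA(T⁴ − T_s⁴). T⁴ − T_s⁴ = (1267)⁴ − (980)⁴ = 2.58×10^12 − 9.22×10^11 = 1.65×10^12 K⁴.
Q = 0.29 × 5.67×10⁻⁸ × 0.104 × 1.65×10^12 = 2840 W.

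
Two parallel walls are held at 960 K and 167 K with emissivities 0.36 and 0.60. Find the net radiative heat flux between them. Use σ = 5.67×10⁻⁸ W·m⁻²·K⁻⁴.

For two large parallel gray plates, q = σ(T₁⁴ − T₂⁴) / (1/ε₁ + 1/ε₂ − 1).
1/ε₁ + 1/ε₂ − 1 = 1/0.36 + 1/0.60 − 1 = 3.444.
T₁⁴ − T₂⁴ = 8.49×10^11 − 7.78×10^8 = 8.49×10^11 K⁴.
q = 5.67×10⁻⁸ × 8.49×10^11 / 3.444 = 14000 W/m².

q ≈ 14000 W/m²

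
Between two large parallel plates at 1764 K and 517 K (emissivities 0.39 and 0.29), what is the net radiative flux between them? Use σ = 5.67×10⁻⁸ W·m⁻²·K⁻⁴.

For two large parallel gray plates, q = σ(T₁⁴ − T₂⁴) / (1/ε₁ + 1/ε₂ − 1).
1/ε₁ + 1/ε₂ − 1 = 1/0.39 + 1/0.29 − 1 = 5.012.
T₁⁴ − T₂⁴ = 9.68×10^12 − 7.14×10^10 = 9.61×10^12 K⁴.
q = 5.67×10⁻⁸ × 9.61×10^12 / 5.012 = 1.09×10^5 W/m².

q ≈ 1.09×10^5 W/m²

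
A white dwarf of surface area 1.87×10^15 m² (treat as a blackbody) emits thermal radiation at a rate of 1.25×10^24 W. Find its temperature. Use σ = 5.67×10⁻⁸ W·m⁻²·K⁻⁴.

T ≈ 10400 K

From P = σAT⁴, T = (P / σA)^(1/4) = (1.25×10^24 / (5.67×10⁻⁸ × 1.87×10^15))^(1/4).
T = (1.18×10^16)^(1/4) = 10400 K.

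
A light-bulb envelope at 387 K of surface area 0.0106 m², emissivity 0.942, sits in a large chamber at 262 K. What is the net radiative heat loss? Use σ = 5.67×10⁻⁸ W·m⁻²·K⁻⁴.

Q = εσA(T⁴ − T_s⁴). T⁴ − T_s⁴ = (387)⁴ − (262)⁴ = 2.24×10^10 − 4.71×10^9 = 1.77×10^10 K⁴.
Q = 0.942 × 5.67×10⁻⁸ × 0.0106 × 1.77×10^10 = 10.0 W.

Q ≈ 10.0 W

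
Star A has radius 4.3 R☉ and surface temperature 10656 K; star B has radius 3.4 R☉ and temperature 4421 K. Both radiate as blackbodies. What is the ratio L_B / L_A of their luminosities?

L = 4πR²σT⁴ ∝ R²T⁴, so L_B/L_A = (3.4/4.3)² × (4421/10656)⁴ = 0.625 × 0.0296 = 0.0185.

L_B/L_A ≈ 0.0185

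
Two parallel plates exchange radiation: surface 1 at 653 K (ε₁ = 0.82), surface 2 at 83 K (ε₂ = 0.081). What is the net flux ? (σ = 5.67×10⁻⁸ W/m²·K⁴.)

For two large parallel gray plates, q = σ(T₁⁴ − T₂⁴) / (1/ε₁ + 1/ε₂ − 1).
1/ε₁ + 1/ε₂ − 1 = 1/0.82 + 1/0.081 − 1 = 12.57.
T₁⁴ − T₂⁴ = 1.82×10^11 − 4.75×10^7 = 1.82×10^11 K⁴.
q = 5.67×10⁻⁸ × 1.82×10^11 / 12.57 = 820 W/m².

q ≈ 820 W/m²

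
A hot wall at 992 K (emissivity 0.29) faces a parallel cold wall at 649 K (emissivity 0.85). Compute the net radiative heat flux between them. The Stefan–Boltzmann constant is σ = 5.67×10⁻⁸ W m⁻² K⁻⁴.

q ≈ 12400 W/m²

For two large parallel gray plates, q = σ(T₁⁴ − T₂⁴) / (1/ε₁ + 1/ε₂ − 1).
1/ε₁ + 1/ε₂ − 1 = 1/0.29 + 1/0.85 − 1 = 3.625.
T₁⁴ − T₂⁴ = 9.68×10^11 − 1.77×10^11 = 7.91×10^11 K⁴.
q = 5.67×10⁻⁸ × 7.91×10^11 / 3.625 = 12400 W/m².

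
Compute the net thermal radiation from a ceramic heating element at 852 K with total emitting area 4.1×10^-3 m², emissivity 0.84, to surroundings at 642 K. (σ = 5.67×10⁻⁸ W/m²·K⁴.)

Q = εσA(T⁴ − T_s⁴). T⁴ − T_s⁴ = (852)⁴ − (642)⁴ = 5.27×10^11 − 1.70×10^11 = 3.57×10^11 K⁴.
Q = 0.84 × 5.67×10⁻⁸ × 4.10×10^-3 × 3.57×10^11 = 69.7 W.

Q ≈ 69.7 W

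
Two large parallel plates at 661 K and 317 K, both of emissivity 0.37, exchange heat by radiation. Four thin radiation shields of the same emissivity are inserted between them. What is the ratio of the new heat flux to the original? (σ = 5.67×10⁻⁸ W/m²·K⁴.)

ratio ≈ 0.200

With N identical shields there are N+1 = 5 gaps in series, each with the same radiative resistance, so the flux falls to 1/(N+1) of its unshielded value.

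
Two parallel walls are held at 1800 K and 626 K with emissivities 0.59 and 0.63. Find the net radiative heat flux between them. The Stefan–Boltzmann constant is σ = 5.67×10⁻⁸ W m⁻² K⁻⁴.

For two large parallel gray plates, q = σ(T₁⁴ − T₂⁴) / (1/ε₁ + 1/ε₂ − 1).
1/ε₁ + 1/ε₂ − 1 = 1/0.59 + 1/0.63 − 1 = 2.282.
T₁⁴ − T₂⁴ = 1.05×10^13 − 1.54×10^11 = 1.03×10^13 K⁴.
q = 5.67×10⁻⁸ × 1.03×10^13 / 2.282 = 2.57×10^5 W/m².

q ≈ 2.57×10^5 W/m²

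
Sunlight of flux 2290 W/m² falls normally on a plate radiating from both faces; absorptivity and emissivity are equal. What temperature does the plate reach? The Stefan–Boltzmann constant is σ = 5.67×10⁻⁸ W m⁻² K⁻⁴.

T ≈ 377 K

Absorbed flux αS = emitted flux 2εσT⁴ per unit area; with α = ε this gives T = (S/2σ)^(1/4).
T = (2290 / (2 × 5.67×10⁻⁸))^(1/4) = (2.02×10^10)^(1/4).
T = 377 K.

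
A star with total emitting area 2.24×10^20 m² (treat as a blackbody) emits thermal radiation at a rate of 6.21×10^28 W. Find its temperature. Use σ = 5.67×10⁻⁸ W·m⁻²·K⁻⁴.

From P = σAT⁴, T = (P / σA)^(1/4) = (6.21×10^28 / (5.67×10⁻⁸ × 2.24×10^20))^(1/4).
T = (4.89×10^15)^(1/4) = 8360 K.

T ≈ 8360 K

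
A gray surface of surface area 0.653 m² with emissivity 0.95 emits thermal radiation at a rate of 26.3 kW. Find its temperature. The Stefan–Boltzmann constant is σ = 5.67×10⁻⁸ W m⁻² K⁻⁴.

T ≈ 930 K

From P = εσAT⁴, T = (P / εσA)^(1/4) = (26300 / (0.95 × 5.67×10⁻⁸ × 0.653))^(1/4).
T = (7.48×10^11)^(1/4) = 930 K.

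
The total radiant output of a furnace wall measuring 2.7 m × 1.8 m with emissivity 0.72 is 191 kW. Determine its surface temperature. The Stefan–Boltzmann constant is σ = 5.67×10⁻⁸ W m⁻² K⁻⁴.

T ≈ 991 K

A = 2.7 × 1.8 = 4.86 m².
From P = εσAT⁴, T = (P / εσA)^(1/4) = (1.91×10^5 / (0.72 × 5.67×10⁻⁸ × 4.86))^(1/4).
T = (9.63×10^11)^(1/4) = 991 K.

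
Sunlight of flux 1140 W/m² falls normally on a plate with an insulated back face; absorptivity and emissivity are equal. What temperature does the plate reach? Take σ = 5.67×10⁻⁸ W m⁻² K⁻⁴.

Absorbed flux αS = emitted flux εσT⁴ (one radiating face); with α = ε, T = (S/σ)^(1/4).
T = (1140 / 5.67×10⁻⁸)^(1/4) = (2.01×10^10)^(1/4).
T = 377 K.

T ≈ 377 K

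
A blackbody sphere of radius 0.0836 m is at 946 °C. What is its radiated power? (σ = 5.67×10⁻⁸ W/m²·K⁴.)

P ≈ 11000 W

A = 4πr² = 4π × (0.0836)² = 0.0878 m².
946 °C = 1219 K.
P = σAT⁴ = 5.67×10⁻⁸ × 0.0878 × (1219)⁴ = 5.67×10⁻⁸ × 0.0878 × 2.21×10^12.
P = 11000 W.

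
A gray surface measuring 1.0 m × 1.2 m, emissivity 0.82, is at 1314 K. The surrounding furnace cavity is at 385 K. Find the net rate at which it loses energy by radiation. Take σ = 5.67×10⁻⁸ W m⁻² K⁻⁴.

A = 1.0 × 1.2 = 1.20 m².
Q = εσA(T⁴ − T_s⁴). T⁴ − T_s⁴ = (1314)⁴ − (385)⁴ = 2.98×10^12 − 2.20×10^10 = 2.96×10^12 K⁴.
Q = 0.82 × 5.67×10⁻⁸ × 1.20 × 2.96×10^12 = 1.65×10^5 W.

Q ≈ 1.65×10^5 W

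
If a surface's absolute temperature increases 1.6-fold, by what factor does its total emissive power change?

factor ≈ 6.55

P ∝ T⁴, so the power scales as (1.6)⁴ = 6.55.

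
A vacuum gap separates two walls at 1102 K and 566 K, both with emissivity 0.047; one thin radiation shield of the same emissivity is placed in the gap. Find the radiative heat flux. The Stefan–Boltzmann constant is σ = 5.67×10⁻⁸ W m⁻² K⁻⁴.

q ≈ 936 W/m²

Each of the 2 gaps contributes resistance (2/ε − 1) = 2/0.047 − 1 = 41.55; total = 83.11.
q = σ(T₁⁴ − T₂⁴) / 83.11 = 5.67×10⁻⁸ × 1.37×10^12 / 83.11 = 936 W/m².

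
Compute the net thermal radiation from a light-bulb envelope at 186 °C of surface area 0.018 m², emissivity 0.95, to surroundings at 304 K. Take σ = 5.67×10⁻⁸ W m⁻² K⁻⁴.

Q ≈ 34.8 W

Convert: 186 °C = 459 K.
Q = εσA(T⁴ − T_s⁴). T⁴ − T_s⁴ = (459)⁴ − (304)⁴ = 4.44×10^10 − 8.54×10^9 = 3.58×10^10 K⁴.
Q = 0.95 × 5.67×10⁻⁸ × 0.0180 × 3.58×10^10 = 34.8 W.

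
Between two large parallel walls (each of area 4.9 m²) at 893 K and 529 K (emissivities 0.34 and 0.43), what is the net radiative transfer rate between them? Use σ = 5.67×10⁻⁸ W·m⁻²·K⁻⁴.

Q ≈ 36300 W

For two large parallel gray plates, q = σ(T₁⁴ − T₂⁴) / (1/ε₁ + 1/ε₂ − 1).
1/ε₁ + 1/ε₂ − 1 = 1/0.34 + 1/0.43 − 1 = 4.267.
T₁⁴ − T₂⁴ = 6.36×10^11 − 7.83×10^10 = 5.58×10^11 K⁴.
q = 5.67×10⁻⁸ × 5.58×10^11 / 4.267 = 7410 W/m².
Q = q·A = 7410 × 4.9 = 36300 W.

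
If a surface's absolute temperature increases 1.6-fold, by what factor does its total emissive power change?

factor ≈ 6.55

P ∝ T⁴, so the power scales as (1.6)⁴ = 6.55.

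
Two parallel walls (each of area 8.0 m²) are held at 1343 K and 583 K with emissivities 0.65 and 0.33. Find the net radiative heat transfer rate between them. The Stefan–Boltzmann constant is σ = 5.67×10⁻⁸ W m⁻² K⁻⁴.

Q ≈ 3.99×10^5 W

For two large parallel gray plates, q = σ(T₁⁴ − T₂⁴) / (1/ε₁ + 1/ε₂ − 1).
1/ε₁ + 1/ε₂ − 1 = 1/0.65 + 1/0.33 − 1 = 3.569.
T₁⁴ − T₂⁴ = 3.25×10^12 − 1.16×10^11 = 3.14×10^12 K⁴.
q = 5.67×10⁻⁸ × 3.14×10^12 / 3.569 = 49900 W/m².
Q = q·A = 49900 × 8.0 = 3.99×10^5 W.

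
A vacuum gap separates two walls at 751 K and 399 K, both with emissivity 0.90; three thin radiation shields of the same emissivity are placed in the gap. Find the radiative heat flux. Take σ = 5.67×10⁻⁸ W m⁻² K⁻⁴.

Each of the 4 gaps contributes resistance (2/ε − 1) = 2/0.90 − 1 = 1.222; total = 4.889.
q = σ(T₁⁴ − T₂⁴) / 4.889 = 5.67×10⁻⁸ × 2.93×10^11 / 4.889 = 3400 W/m².

q ≈ 3400 W/m²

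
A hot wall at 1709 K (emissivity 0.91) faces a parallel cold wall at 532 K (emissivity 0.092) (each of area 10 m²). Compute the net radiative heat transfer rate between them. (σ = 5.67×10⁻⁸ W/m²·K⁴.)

Q ≈ 4.37×10^5 W

For two large parallel gray plates, q = σ(T₁⁴ − T₂⁴) / (1/ε₁ + 1/ε₂ − 1).
1/ε₁ + 1/ε₂ − 1 = 1/0.91 + 1/0.092 − 1 = 10.97.
T₁⁴ − T₂⁴ = 8.53×10^12 − 8.01×10^10 = 8.45×10^12 K⁴.
q = 5.67×10⁻⁸ × 8.45×10^12 / 10.97 = 43700 W/m².
Q = q·A = 43700 × 10 = 4.37×10^5 W.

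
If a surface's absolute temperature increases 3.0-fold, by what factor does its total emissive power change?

P ∝ T⁴, so the power scales as (3.0)⁴ = 81.0.

factor ≈ 81.0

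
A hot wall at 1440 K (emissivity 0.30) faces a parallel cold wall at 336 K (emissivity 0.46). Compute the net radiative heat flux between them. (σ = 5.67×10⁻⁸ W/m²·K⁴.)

For two large parallel gray plates, q = σ(T₁⁴ − T₂⁴) / (1/ε₁ + 1/ε₂ − 1).
1/ε₁ + 1/ε₂ − 1 = 1/0.30 + 1/0.46 − 1 = 4.507.
T₁⁴ − T₂⁴ = 4.30×10^12 − 1.27×10^10 = 4.29×10^12 K⁴.
q = 5.67×10⁻⁸ × 4.29×10^12 / 4.507 = 53900 W/m².

q ≈ 53900 W/m²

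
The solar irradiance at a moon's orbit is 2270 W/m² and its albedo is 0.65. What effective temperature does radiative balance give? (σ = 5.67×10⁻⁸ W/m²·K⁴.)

Power absorbed = (1−a)S·πR²; power emitted = 4πR²σT⁴. Equating and cancelling πR²:
T = ((1−a)S / 4σ)^(1/4) = (794 / (4 × 5.67×10⁻⁸))^(1/4) = (3.50×10^9)^(1/4).
T = 243 K.

T ≈ 243 K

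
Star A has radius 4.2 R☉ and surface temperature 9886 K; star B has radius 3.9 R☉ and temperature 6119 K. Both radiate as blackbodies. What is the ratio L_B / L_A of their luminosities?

L_B/L_A ≈ 0.127

L = 4πR²σT⁴ ∝ R²T⁴, so L_B/L_A = (3.9/4.2)² × (6119/9886)⁴ = 0.862 × 0.147 = 0.127.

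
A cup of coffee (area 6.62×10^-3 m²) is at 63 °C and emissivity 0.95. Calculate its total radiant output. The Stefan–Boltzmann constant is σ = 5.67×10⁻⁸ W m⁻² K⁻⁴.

P ≈ 4.54 W

63 °C = 336 K.
P = εσAT⁴ = 0.95 × 5.67×10⁻⁸ × 6.62×10^-3 × (336)⁴ = 0.95 × 5.67×10⁻⁸ × 6.62×10^-3 × 1.27×10^10.
P = 4.54 W.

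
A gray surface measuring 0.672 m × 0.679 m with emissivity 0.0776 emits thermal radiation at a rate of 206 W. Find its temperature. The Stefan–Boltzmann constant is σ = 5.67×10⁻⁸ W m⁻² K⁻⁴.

A = 0.672 × 0.679 = 0.456 m².
From P = εσAT⁴, T = (P / εσA)^(1/4) = (206 / (0.0776 × 5.67×10⁻⁸ × 0.456))^(1/4).
T = (1.03×10^11)^(1/4) = 566 K.

T ≈ 566 K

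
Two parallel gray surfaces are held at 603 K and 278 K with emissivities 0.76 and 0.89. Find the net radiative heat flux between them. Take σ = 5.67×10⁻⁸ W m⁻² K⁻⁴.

For two large parallel gray plates, q = σ(T₁⁴ − T₂⁴) / (1/ε₁ + 1/ε₂ − 1).
1/ε₁ + 1/ε₂ − 1 = 1/0.76 + 1/0.89 − 1 = 1.439.
T₁⁴ − T₂⁴ = 1.32×10^11 − 5.97×10^9 = 1.26×10^11 K⁴.
q = 5.67×10⁻⁸ × 1.26×10^11 / 1.439 = 4970 W/m².

q ≈ 4970 W/m²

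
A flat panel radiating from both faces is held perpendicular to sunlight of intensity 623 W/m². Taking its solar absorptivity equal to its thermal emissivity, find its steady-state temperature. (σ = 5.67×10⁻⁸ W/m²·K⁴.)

Absorbed flux αS = emitted flux 2εσT⁴ per unit area; with α = ε this gives T = (S/2σ)^(1/4).
T = (623 / (2 × 5.67×10⁻⁸))^(1/4) = (5.49×10^9)^(1/4).
T = 272 K.

T ≈ 272 K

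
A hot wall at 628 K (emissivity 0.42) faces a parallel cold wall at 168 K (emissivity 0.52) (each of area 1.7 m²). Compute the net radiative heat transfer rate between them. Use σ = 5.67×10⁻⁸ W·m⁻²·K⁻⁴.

For two large parallel gray plates, q = σ(T₁⁴ − T₂⁴) / (1/ε₁ + 1/ε₂ − 1).
1/ε₁ + 1/ε₂ − 1 = 1/0.42 + 1/0.52 − 1 = 3.304.
T₁⁴ − T₂⁴ = 1.56×10^11 − 7.97×10^8 = 1.55×10^11 K⁴.
q = 5.67×10⁻⁸ × 1.55×10^11 / 3.304 = 2660 W/m².
Q = q·A = 2660 × 1.7 = 4510 W.

Q ≈ 4510 W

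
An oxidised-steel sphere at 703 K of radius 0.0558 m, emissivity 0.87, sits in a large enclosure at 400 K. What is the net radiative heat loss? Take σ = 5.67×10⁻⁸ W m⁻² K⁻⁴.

Q ≈ 422 W

A = 4πr² = 4π × (0.0558)² = 0.0391 m².
Q = εσA(T⁴ − T_s⁴). T⁴ − T_s⁴ = (703)⁴ − (400)⁴ = 2.44×10^11 − 2.56×10^10 = 2.19×10^11 K⁴.
Q = 0.87 × 5.67×10⁻⁸ × 0.0391 × 2.19×10^11 = 422 W.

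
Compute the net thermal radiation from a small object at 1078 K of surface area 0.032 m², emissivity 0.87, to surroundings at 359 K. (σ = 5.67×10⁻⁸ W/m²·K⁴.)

Q ≈ 2110 W

Q = εσA(T⁴ − T_s⁴). T⁴ − T_s⁴ = (1078)⁴ − (359)⁴ = 1.35×10^12 − 1.66×10^10 = 1.33×10^12 K⁴.
Q = 0.87 × 5.67×10⁻⁸ × 0.0320 × 1.33×10^12 = 2110 W.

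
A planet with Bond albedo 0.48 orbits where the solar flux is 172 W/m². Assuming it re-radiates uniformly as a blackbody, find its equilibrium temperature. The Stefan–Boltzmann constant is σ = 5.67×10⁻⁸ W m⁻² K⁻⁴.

T ≈ 141 K

Power absorbed = (1−a)S·πR²; power emitted = 4πR²σT⁴. Equating and cancelling πR²:
T = ((1−a)S / 4σ)^(1/4) = (89.4 / (4 × 5.67×10⁻⁸))^(1/4) = (3.94×10^8)^(1/4).
T = 141 K.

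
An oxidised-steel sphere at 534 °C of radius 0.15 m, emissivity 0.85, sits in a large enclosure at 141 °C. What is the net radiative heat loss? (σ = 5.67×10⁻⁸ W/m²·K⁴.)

Q ≈ 5380 W

A = 4πr² = 4π × (0.15)² = 0.283 m².
Convert: 534 °C = 807 K; 141 °C = 414 K.
Q = εσA(T⁴ − T_s⁴). T⁴ − T_s⁴ = (807)⁴ − (414)⁴ = 4.24×10^11 − 2.94×10^10 = 3.95×10^11 K⁴.
Q = 0.85 × 5.67×10⁻⁸ × 0.283 × 3.95×10^11 = 5380 W.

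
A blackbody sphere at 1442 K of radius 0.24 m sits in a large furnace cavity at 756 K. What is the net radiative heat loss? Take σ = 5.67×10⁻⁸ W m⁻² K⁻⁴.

Q ≈ 1.64×10^5 W

A = 4πr² = 4π × (0.24)² = 0.724 m².
Q = σA(T⁴ − T_s⁴). T⁴ − T_s⁴ = (1442)⁴ − (756)⁴ = 4.32×10^12 − 3.27×10^11 = 4.00×10^12 K⁴.
Q = 5.67×10⁻⁸ × 0.724 × 4.00×10^12 = 1.64×10^5 W.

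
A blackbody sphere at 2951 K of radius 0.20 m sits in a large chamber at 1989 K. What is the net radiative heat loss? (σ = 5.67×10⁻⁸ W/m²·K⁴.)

Q ≈ 1.72×10^6 W

A = 4πr² = 4π × (0.20)² = 0.503 m².
Q = σA(T⁴ − T_s⁴). T⁴ − T_s⁴ = (2951)⁴ − (1989)⁴ = 7.58×10^13 − 1.57×10^13 = 6.02×10^13 K⁴.
Q = 5.67×10⁻⁸ × 0.503 × 6.02×10^13 = 1.72×10^6 W.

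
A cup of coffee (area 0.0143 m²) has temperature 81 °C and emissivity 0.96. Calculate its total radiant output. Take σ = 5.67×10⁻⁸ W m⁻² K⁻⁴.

81 °C = 354 K.
P = εσAT⁴ = 0.96 × 5.67×10⁻⁸ × 0.0143 × (354)⁴ = 0.96 × 5.67×10⁻⁸ × 0.0143 × 1.57×10^10.
P = 12.2 W.

P ≈ 12.2 W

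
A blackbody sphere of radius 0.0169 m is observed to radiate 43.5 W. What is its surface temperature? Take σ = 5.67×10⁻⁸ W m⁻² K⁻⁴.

T ≈ 680 K

A = 4πr² = 4π × (0.0169)² = 3.59×10^-3 m².
From P = σAT⁴, T = (P / σA)^(1/4) = (43.5 / (5.67×10⁻⁸ × 3.59×10^-3))^(1/4).
T = (2.14×10^11)^(1/4) = 680 K.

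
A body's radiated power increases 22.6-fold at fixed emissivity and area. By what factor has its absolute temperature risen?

P ∝ T⁴ ⇒ T ∝ P^(1/4), so T scales by (22.6)^(1/4) = 2.18.

factor ≈ 2.18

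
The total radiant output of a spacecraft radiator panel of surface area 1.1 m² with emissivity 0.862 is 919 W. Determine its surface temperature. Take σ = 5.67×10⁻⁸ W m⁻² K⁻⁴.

T ≈ 362 K

From P = εσAT⁴, T = (P / εσA)^(1/4) = (919 / (0.862 × 5.67×10⁻⁸ × 1.10))^(1/4).
T = (1.71×10^10)^(1/4) = 362 K.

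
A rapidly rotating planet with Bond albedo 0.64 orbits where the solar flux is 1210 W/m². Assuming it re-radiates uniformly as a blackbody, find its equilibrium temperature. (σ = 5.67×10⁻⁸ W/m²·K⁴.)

Power absorbed = (1−a)S·πR²; power emitted = 4πR²σT⁴. Equating and cancelling πR²:
T = ((1−a)S / 4σ)^(1/4) = (436 / (4 × 5.67×10⁻⁸))^(1/4) = (1.92×10^9)^(1/4).
T = 209 K.

T ≈ 209 K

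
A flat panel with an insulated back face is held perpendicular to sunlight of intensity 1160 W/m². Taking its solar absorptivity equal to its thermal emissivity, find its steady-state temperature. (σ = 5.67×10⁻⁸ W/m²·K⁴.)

Absorbed flux αS = emitted flux εσT⁴ (one radiating face); with α = ε, T = (S/σ)^(1/4).
T = (1160 / 5.67×10⁻⁸)^(1/4) = (2.05×10^10)^(1/4).
T = 378 K.

T ≈ 378 K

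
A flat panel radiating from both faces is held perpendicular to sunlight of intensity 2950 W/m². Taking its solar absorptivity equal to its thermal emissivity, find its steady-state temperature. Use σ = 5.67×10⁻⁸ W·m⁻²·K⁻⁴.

Absorbed flux αS = emitted flux 2εσT⁴ per unit area; with α = ε this gives T = (S/2σ)^(1/4).
T = (2950 / (2 × 5.67×10⁻⁸))^(1/4) = (2.60×10^10)^(1/4).
T = 402 K.

T ≈ 402 K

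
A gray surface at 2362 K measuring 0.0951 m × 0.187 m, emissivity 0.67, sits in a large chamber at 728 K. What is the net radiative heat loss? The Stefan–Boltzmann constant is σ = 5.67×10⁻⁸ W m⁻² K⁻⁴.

Q ≈ 20800 W

A = 0.0951 × 0.187 = 0.0178 m².
Q = εσA(T⁴ − T_s⁴). T⁴ − T_s⁴ = (2362)⁴ − (728)⁴ = 3.11×10^13 − 2.81×10^11 = 3.08×10^13 K⁴.
Q = 0.67 × 5.67×10⁻⁸ × 0.0178 × 3.08×10^13 = 20800 W.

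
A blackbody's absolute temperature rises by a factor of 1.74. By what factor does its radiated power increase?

factor ≈ 9.17

P ∝ T⁴, so the power scales as (1.74)⁴ = 9.17.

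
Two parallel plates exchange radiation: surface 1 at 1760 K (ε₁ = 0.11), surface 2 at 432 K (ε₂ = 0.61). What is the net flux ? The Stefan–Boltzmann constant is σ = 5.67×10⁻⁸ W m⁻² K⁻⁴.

For two large parallel gray plates, q = σ(T₁⁴ − T₂⁴) / (1/ε₁ + 1/ε₂ − 1).
1/ε₁ + 1/ε₂ − 1 = 1/0.11 + 1/0.61 − 1 = 9.730.
T₁⁴ − T₂⁴ = 9.60×10^12 − 3.48×10^10 = 9.56×10^12 K⁴.
q = 5.67×10⁻⁸ × 9.56×10^12 / 9.730 = 55700 W/m².

q ≈ 55700 W/m²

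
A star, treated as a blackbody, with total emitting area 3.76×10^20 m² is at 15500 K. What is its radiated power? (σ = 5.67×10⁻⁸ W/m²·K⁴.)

P = σAT⁴ = 5.67×10⁻⁸ × 3.76×10^20 × (15500)⁴ = 5.67×10⁻⁸ × 3.76×10^20 × 5.77×10^16.
P = 1.23×10^30 W.

P ≈ 1.23×10^30 W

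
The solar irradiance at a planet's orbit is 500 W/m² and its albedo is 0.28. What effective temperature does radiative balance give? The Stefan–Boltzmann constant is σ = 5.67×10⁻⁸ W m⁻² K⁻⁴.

Power absorbed = (1−a)S·πR²; power emitted = 4πR²σT⁴. Equating and cancelling πR²:
T = ((1−a)S / 4σ)^(1/4) = (360 / (4 × 5.67×10⁻⁸))^(1/4) = (1.59×10^9)^(1/4).
T = 200 K.

T ≈ 200 K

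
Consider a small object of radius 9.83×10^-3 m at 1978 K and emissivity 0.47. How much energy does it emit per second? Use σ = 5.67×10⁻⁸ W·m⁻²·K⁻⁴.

A = 4πr² = 4π × (9.83×10^-3)² = 1.21×10^-3 m².
P = εσAT⁴ = 0.47 × 5.67×10⁻⁸ × 1.21×10^-3 × (1978)⁴ = 0.47 × 5.67×10⁻⁸ × 1.21×10^-3 × 1.53×10^13.
P = 495 W.

P ≈ 495 W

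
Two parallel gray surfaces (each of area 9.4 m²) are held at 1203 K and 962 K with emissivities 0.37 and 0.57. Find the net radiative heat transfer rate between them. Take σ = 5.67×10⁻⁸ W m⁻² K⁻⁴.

For two large parallel gray plates, q = σ(T₁⁴ − T₂⁴) / (1/ε₁ + 1/ε₂ − 1).
1/ε₁ + 1/ε₂ − 1 = 1/0.37 + 1/0.57 − 1 = 3.457.
T₁⁴ − T₂⁴ = 2.09×10^12 − 8.56×10^11 = 1.24×10^12 K⁴.
q = 5.67×10⁻⁸ × 1.24×10^12 / 3.457 = 20300 W/m².
Q = q·A = 20300 × 9.4 = 1.91×10^5 W.

Q ≈ 1.91×10^5 W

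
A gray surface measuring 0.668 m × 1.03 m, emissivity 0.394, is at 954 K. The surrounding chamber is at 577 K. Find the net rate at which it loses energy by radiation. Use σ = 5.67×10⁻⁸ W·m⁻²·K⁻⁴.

Q ≈ 11000 W

A = 0.668 × 1.03 = 0.688 m².
Q = εσA(T⁴ − T_s⁴). T⁴ − T_s⁴ = (954)⁴ − (577)⁴ = 8.28×10^11 − 1.11×10^11 = 7.17×10^11 K⁴.
Q = 0.394 × 5.67×10⁻⁸ × 0.688 × 7.17×10^11 = 11000 W.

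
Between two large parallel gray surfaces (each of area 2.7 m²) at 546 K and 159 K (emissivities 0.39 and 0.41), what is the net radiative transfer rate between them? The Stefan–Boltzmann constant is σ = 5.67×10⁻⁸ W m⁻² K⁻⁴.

Q ≈ 3370 W

For two large parallel gray plates, q = σ(T₁⁴ − T₂⁴) / (1/ε₁ + 1/ε₂ − 1).
1/ε₁ + 1/ε₂ − 1 = 1/0.39 + 1/0.41 − 1 = 4.003.
T₁⁴ − T₂⁴ = 8.89×10^10 − 6.39×10^8 = 8.82×10^10 K⁴.
q = 5.67×10⁻⁸ × 8.82×10^10 / 4.003 = 1250 W/m².
Q = q·A = 1250 × 2.7 = 3370 W.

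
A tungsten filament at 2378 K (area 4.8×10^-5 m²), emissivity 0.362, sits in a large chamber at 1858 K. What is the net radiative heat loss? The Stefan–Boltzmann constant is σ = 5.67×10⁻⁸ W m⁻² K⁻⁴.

Q ≈ 19.8 W

Q = εσA(T⁴ − T_s⁴). T⁴ − T_s⁴ = (2378)⁴ − (1858)⁴ = 3.20×10^13 − 1.19×10^13 = 2.01×10^13 K⁴.
Q = 0.362 × 5.67×10⁻⁸ × 4.80×10^-5 × 2.01×10^13 = 19.8 W.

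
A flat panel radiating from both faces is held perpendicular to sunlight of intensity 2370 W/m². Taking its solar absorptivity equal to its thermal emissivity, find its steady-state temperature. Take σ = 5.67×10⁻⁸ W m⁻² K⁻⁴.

Absorbed flux αS = emitted flux 2εσT⁴ per unit area; with α = ε this gives T = (S/2σ)^(1/4).
T = (2370 / (2 × 5.67×10⁻⁸))^(1/4) = (2.09×10^10)^(1/4).
T = 380 K.

T ≈ 380 K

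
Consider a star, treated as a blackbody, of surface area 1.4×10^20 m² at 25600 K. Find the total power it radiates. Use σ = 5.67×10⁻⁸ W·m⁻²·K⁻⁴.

P ≈ 3.41×10^30 W

P = σAT⁴ = 5.67×10⁻⁸ × 1.40×10^20 × (25600)⁴ = 5.67×10⁻⁸ × 1.40×10^20 × 4.29×10^17.
P = 3.41×10^30 W.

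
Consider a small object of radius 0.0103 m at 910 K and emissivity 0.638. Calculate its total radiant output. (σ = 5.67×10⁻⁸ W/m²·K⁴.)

P ≈ 33.1 W

A = 4πr² = 4π × (0.0103)² = 1.33×10^-3 m².
Stefan–Boltzmann: P = εσAT⁴ = 0.638 × 5.67×10⁻⁸ × 1.33×10^-3 × (910)⁴ = 0.638 × 5.67×10⁻⁸ × 1.33×10^-3 × 6.86×10^11.
P = 33.1 W.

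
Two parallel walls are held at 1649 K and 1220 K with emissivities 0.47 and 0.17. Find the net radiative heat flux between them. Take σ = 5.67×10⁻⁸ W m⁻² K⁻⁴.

q ≈ 41900 W/m²

For two large parallel gray plates, q = σ(T₁⁴ − T₂⁴) / (1/ε₁ + 1/ε₂ − 1).
1/ε₁ + 1/ε₂ − 1 = 1/0.47 + 1/0.17 − 1 = 7.010.
T₁⁴ − T₂⁴ = 7.39×10^12 − 2.22×10^12 = 5.18×10^12 K⁴.
q = 5.67×10⁻⁸ × 5.18×10^12 / 7.010 = 41900 W/m².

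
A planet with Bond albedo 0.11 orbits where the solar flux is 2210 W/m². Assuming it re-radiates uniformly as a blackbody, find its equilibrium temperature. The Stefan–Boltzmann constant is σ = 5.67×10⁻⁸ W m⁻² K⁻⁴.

T ≈ 305 K

Power absorbed = (1−a)S·πR²; power emitted = 4πR²σT⁴. Equating and cancelling πR²:
T = ((1−a)S / 4σ)^(1/4) = (1970 / (4 × 5.67×10⁻⁸))^(1/4) = (8.67×10^9)^(1/4).
T = 305 K.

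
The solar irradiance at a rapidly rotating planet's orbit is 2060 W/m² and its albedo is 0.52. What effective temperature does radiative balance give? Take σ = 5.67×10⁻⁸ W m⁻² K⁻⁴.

T ≈ 257 K

Power absorbed = (1−a)S·πR²; power emitted = 4πR²σT⁴. Equating and cancelling πR²:
T = ((1−a)S / 4σ)^(1/4) = (989 / (4 × 5.67×10⁻⁸))^(1/4) = (4.36×10^9)^(1/4).
T = 257 K.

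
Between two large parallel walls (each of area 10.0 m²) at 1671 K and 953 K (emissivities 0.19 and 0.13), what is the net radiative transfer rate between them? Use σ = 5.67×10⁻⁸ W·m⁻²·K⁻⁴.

For two large parallel gray plates, q = σ(T₁⁴ − T₂⁴) / (1/ε₁ + 1/ε₂ − 1).
1/ε₁ + 1/ε₂ − 1 = 1/0.19 + 1/0.13 − 1 = 11.96.
T₁⁴ − T₂⁴ = 7.80×10^12 − 8.25×10^11 = 6.97×10^12 K⁴.
q = 5.67×10⁻⁸ × 6.97×10^12 / 11.96 = 33100 W/m².
Q = q·A = 33100 × 10.0 = 3.31×10^5 W.

Q ≈ 3.31×10^5 W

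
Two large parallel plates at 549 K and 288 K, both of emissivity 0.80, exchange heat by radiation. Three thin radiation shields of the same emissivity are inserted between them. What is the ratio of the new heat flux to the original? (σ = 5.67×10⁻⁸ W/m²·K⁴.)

ratio ≈ 0.250

With N identical shields there are N+1 = 4 gaps in series, each with the same radiative resistance, so the flux falls to 1/(N+1) of its unshielded value.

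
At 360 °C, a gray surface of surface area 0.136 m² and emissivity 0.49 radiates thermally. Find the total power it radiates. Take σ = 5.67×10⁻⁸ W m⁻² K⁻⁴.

P ≈ 607 W

360 °C = 633 K.
Stefan–Boltzmann: P = εσAT⁴ = 0.49 × 5.67×10⁻⁸ × 0.136 × (633)⁴ = 0.49 × 5.67×10⁻⁸ × 0.136 × 1.61×10^11.
P = 607 W.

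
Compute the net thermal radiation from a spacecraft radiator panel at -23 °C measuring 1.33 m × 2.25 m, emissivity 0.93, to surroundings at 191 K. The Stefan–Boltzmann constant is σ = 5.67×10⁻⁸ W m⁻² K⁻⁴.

A = 1.33 × 2.25 = 2.99 m².
Convert: -23 °C = 250 K.
Q = εσA(T⁴ − T_s⁴). T⁴ − T_s⁴ = (250)⁴ − (191)⁴ = 3.91×10^9 − 1.33×10^9 = 2.58×10^9 K⁴.
Q = 0.93 × 5.67×10⁻⁸ × 2.99 × 2.58×10^9 = 406 W.

Q ≈ 406 W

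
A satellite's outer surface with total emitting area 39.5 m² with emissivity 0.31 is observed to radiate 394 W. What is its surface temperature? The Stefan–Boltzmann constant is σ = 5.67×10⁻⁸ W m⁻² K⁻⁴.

T ≈ 154 K

From P = εσAT⁴, T = (P / εσA)^(1/4) = (394 / (0.31 × 5.67×10⁻⁸ × 39.5))^(1/4).
T = (5.67×10^8)^(1/4) = 154 K.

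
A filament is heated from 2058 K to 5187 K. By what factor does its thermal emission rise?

P ∝ T⁴, so the ratio is (5187/2058)⁴ = (2.520)⁴ = 40.4.

ratio ≈ 40.4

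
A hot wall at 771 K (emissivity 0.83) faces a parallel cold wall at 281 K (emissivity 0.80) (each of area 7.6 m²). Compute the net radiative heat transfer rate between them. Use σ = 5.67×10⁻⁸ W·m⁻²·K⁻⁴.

Q ≈ 1.03×10^5 W

For two large parallel gray plates, q = σ(T₁⁴ − T₂⁴) / (1/ε₁ + 1/ε₂ − 1).
1/ε₁ + 1/ε₂ − 1 = 1/0.83 + 1/0.80 − 1 = 1.455.
T₁⁴ − T₂⁴ = 3.53×10^11 − 6.23×10^9 = 3.47×10^11 K⁴.
q = 5.67×10⁻⁸ × 3.47×10^11 / 1.455 = 13500 W/m².
Q = q·A = 13500 × 7.6 = 1.03×10^5 W.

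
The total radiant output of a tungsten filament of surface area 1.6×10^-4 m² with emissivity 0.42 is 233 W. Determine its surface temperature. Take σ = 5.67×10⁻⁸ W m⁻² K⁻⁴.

T ≈ 2800 K

From P = εσAT⁴, T = (P / εσA)^(1/4) = (233 / (0.42 × 5.67×10⁻⁸ × 1.60×10^-4))^(1/4).
T = (6.12×10^13)^(1/4) = 2800 K.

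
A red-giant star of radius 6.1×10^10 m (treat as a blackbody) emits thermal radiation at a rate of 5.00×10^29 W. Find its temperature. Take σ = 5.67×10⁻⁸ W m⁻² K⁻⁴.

A = 4πr² = 4π × (6.1×10^10)² = 4.68×10^22 m².
From P = σAT⁴, T = (P / σA)^(1/4) = (5.00×10^29 / (5.67×10⁻⁸ × 4.68×10^22))^(1/4).
T = (1.89×10^14)^(1/4) = 3710 K.

T ≈ 3710 K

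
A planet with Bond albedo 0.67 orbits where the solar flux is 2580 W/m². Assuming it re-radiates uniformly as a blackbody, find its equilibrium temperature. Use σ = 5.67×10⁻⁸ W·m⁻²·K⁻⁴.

Power absorbed = (1−a)S·πR²; power emitted = 4πR²σT⁴. Equating and cancelling πR²:
T = ((1−a)S / 4σ)^(1/4) = (851 / (4 × 5.67×10⁻⁸))^(1/4) = (3.75×10^9)^(1/4).
T = 248 K.

T ≈ 248 K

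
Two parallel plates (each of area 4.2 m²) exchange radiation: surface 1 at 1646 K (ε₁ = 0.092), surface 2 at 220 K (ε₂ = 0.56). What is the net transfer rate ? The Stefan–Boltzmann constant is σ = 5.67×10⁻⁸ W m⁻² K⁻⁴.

For two large parallel gray plates, q = σ(T₁⁴ − T₂⁴) / (1/ε₁ + 1/ε₂ − 1).
1/ε₁ + 1/ε₂ − 1 = 1/0.092 + 1/0.56 − 1 = 11.66.
T₁⁴ − T₂⁴ = 7.34×10^12 − 2.34×10^9 = 7.34×10^12 K⁴.
q = 5.67×10⁻⁸ × 7.34×10^12 / 11.66 = 35700 W/m².
Q = q·A = 35700 × 4.2 = 1.50×10^5 W.

Q ≈ 1.50×10^5 W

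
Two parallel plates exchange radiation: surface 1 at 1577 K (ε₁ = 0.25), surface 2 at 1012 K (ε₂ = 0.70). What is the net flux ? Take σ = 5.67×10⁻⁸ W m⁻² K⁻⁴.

For two large parallel gray plates, q = σ(T₁⁴ − T₂⁴) / (1/ε₁ + 1/ε₂ − 1).
1/ε₁ + 1/ε₂ − 1 = 1/0.25 + 1/0.70 − 1 = 4.429.
T₁⁴ − T₂⁴ = 6.18×10^12 − 1.05×10^12 = 5.14×10^12 K⁴.
q = 5.67×10⁻⁸ × 5.14×10^12 / 4.429 = 65800 W/m².

q ≈ 65800 W/m²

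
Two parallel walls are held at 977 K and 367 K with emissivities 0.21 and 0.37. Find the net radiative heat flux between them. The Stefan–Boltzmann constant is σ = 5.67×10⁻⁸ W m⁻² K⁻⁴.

For two large parallel gray plates, q = σ(T₁⁴ − T₂⁴) / (1/ε₁ + 1/ε₂ − 1).
1/ε₁ + 1/ε₂ − 1 = 1/0.21 + 1/0.37 − 1 = 6.465.
T₁⁴ − T₂⁴ = 9.11×10^11 − 1.81×10^10 = 8.93×10^11 K⁴.
q = 5.67×10⁻⁸ × 8.93×10^11 / 6.465 = 7830 W/m².

q ≈ 7830 W/m²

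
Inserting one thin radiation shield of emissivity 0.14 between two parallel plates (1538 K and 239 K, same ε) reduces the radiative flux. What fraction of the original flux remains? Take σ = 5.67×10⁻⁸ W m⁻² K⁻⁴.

With N identical shields there are N+1 = 2 gaps in series, each with the same radiative resistance, so the flux falls to 1/(N+1) of its unshielded value.

ratio ≈ 0.500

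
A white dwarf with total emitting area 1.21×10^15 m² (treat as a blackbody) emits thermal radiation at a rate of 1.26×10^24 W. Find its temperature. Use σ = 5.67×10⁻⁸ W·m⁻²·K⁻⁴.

T ≈ 11600 K

From P = σAT⁴, T = (P / σA)^(1/4) = (1.26×10^24 / (5.67×10⁻⁸ × 1.21×10^15))^(1/4).
T = (1.84×10^16)^(1/4) = 11600 K.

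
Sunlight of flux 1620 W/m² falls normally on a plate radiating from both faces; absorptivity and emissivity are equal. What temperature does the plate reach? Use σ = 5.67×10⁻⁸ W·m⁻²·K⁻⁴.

T ≈ 346 K

Absorbed flux αS = emitted flux 2εσT⁴ per unit area; with α = ε this gives T = (S/2σ)^(1/4).
T = (1620 / (2 × 5.67×10⁻⁸))^(1/4) = (1.43×10^10)^(1/4).
T = 346 K.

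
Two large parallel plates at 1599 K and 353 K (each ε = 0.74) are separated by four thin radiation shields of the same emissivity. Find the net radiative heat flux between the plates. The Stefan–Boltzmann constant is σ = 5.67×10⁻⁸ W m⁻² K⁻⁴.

Each of the 5 gaps contributes resistance (2/ε − 1) = 2/0.74 − 1 = 1.703; total = 8.514.
q = σ(T₁⁴ − T₂⁴) / 8.514 = 5.67×10⁻⁸ × 6.52×10^12 / 8.514 = 43400 W/m².

q ≈ 43400 W/m²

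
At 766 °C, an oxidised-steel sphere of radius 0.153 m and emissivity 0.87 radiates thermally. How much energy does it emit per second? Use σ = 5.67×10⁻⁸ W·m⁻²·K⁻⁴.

A = 4πr² = 4π × (0.153)² = 0.294 m².
766 °C = 1039 K.
P = εσAT⁴ = 0.87 × 5.67×10⁻⁸ × 0.294 × (1039)⁴ = 0.87 × 5.67×10⁻⁸ × 0.294 × 1.17×10^12.
P = 16900 W.

P ≈ 16900 W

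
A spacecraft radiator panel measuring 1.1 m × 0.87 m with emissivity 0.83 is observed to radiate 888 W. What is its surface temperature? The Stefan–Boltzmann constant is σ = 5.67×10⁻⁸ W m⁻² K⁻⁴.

T ≈ 375 K

A = 1.1 × 0.87 = 0.957 m².
From P = εσAT⁴, T = (P / εσA)^(1/4) = (888 / (0.83 × 5.67×10⁻⁸ × 0.957))^(1/4).
T = (1.97×10^10)^(1/4) = 375 K.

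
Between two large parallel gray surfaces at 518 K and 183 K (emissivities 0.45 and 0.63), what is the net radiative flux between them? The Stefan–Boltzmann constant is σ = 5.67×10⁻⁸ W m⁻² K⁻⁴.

q ≈ 1430 W/m²

For two large parallel gray plates, q = σ(T₁⁴ − T₂⁴) / (1/ε₁ + 1/ε₂ − 1).
1/ε₁ + 1/ε₂ − 1 = 1/0.45 + 1/0.63 − 1 = 2.810.
T₁⁴ − T₂⁴ = 7.20×10^10 − 1.12×10^9 = 7.09×10^10 K⁴.
q = 5.67×10⁻⁸ × 7.09×10^10 / 2.810 = 1430 W/m².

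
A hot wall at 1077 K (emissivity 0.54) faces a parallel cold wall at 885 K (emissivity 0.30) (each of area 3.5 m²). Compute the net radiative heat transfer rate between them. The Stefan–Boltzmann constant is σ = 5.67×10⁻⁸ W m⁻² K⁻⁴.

Q ≈ 34700 W

For two large parallel gray plates, q = σ(T₁⁴ − T₂⁴) / (1/ε₁ + 1/ε₂ − 1).
1/ε₁ + 1/ε₂ − 1 = 1/0.54 + 1/0.30 − 1 = 4.185.
T₁⁴ − T₂⁴ = 1.35×10^12 − 6.13×10^11 = 7.32×10^11 K⁴.
q = 5.67×10⁻⁸ × 7.32×10^11 / 4.185 = 9920 W/m².
Q = q·A = 9920 × 3.5 = 34700 W.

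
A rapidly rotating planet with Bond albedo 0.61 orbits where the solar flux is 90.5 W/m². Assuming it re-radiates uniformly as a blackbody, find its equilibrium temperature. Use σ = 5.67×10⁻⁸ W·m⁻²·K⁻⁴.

Power absorbed = (1−a)S·πR²; power emitted = 4πR²σT⁴. Equating and cancelling πR²:
T = ((1−a)S / 4σ)^(1/4) = (35.3 / (4 × 5.67×10⁻⁸))^(1/4) = (1.56×10^8)^(1/4).
T = 112 K.

T ≈ 112 K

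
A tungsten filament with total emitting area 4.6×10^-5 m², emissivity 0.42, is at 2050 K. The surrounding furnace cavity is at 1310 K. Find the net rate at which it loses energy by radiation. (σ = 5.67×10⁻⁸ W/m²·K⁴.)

Q ≈ 16.1 W

Q = εσA(T⁴ − T_s⁴). T⁴ − T_s⁴ = (2050)⁴ − (1310)⁴ = 1.77×10^13 − 2.94×10^12 = 1.47×10^13 K⁴.
Q = 0.42 × 5.67×10⁻⁸ × 4.60×10^-5 × 1.47×10^13 = 16.1 W.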